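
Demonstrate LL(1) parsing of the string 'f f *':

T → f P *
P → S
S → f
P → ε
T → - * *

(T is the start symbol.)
LL(1) parsing maintains a stack (initially the start symbol over $) and the input. At each step: if the stack top is a terminal, match it against the current input token; if it is a non-terminal N, replace it with the RHS of M[N, lookahead] (the unique production whose predict set contains the lookahead).

Stack is shown with the top on the left.

Stack    Input    Action
------------------------
T $      f f * $  output T → f P *
f P * $  f f * $  match 'f'
P * $    f * $    output P → S
S * $    f * $    output S → f
f * $    f * $    match 'f'
* $      * $      match '*'
$        $        accept

The string is accepted.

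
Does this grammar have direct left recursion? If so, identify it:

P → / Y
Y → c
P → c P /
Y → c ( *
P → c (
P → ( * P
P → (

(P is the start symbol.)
Direct left recursion occurs when N → N α for some non-terminal N (the right-hand side begins with the left-hand side itself).

P → / Y: starts with '/'
Y → c: starts with c
P → c P /: starts with c
Y → c ( *: starts with c
P → c (: starts with c
P → ( * P: starts with '('
P → (: starts with '('

No direct left recursion found.

Answer: No direct left recursion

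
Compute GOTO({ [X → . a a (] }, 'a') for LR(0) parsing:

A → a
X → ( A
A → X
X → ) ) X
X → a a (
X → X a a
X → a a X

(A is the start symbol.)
GOTO(I, 'a') = CLOSURE({ [A → αX.β] : [A → α.Xβ] ∈ I, X = 'a' })

Items with dot before 'a', with the dot advanced:
  [X → . a a (] → [X → a . a (]
Closure adds nothing (no advanced item has the dot before a non-terminal).

GOTO = { [X → a . a (] }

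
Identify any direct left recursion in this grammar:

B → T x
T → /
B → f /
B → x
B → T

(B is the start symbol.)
No direct left recursion

Direct left recursion occurs when N → N α for some non-terminal N (the right-hand side begins with the left-hand side itself).

B → T x: starts with T
T → /: starts with '/'
B → f /: starts with f
B → x: starts with x
B → T: starts with T

No direct left recursion found.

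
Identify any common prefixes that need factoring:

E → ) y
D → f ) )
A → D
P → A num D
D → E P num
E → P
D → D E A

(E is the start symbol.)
Left-factoring is needed when two productions for the same non-terminal
share a common prefix on the right-hand side.

Productions for E:
  E → ) y
  E → P
Productions for D:
  D → f ) )
  D → E P num
  D → D E A

No common prefixes found.

Answer: No, left-factoring is not needed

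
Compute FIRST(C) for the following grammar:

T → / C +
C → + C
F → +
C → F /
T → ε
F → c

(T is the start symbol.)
To compute FIRST(C), examine every production with C on the left-hand side, reading each right-hand side left to right until a non-nullable symbol is reached.

FIRST sets of the other non-terminals involved (by the same procedure, iterated to a fixed point):
  FIRST(F) = { '+', 'c' }

From C → + C:
  - '+' is a terminal: add '+' and stop
From C → F /:
  - F is a non-terminal: add FIRST(F) \ {ε} = { '+', 'c' }
    F is not nullable, so stop

Collecting: FIRST(C) = { '+', 'c' }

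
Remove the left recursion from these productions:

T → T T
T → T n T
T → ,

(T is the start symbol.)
T → , T'
T' → T T'
T' → n T T'
T' → ε

T is directly left-recursive. The standard transformation for
  A → A α₁ | ... | A α_m | β₁ | ... | β_n
is
  A  → β₁ A' | ... | β_n A'
  A' → α₁ A' | ... | α_m A' | ε

T → , becomes T → , T'
T → T T becomes T' → T T'
T → T n T becomes T' → n T T'
Add T' → ε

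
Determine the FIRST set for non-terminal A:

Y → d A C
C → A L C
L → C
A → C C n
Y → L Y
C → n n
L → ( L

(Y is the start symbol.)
To compute FIRST(A), examine every production with A on the left-hand side, reading each right-hand side left to right until a non-nullable symbol is reached.

FIRST sets of the other non-terminals involved (by the same procedure, iterated to a fixed point):
  FIRST(C) = { 'n' }

From A → C C n:
  - C is a non-terminal: add FIRST(C) \ {ε} = { 'n' }
    C is not nullable, so stop

Collecting: FIRST(A) = { 'n' }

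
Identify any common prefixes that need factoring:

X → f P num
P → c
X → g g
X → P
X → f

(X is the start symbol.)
Left-factoring is needed when two productions for the same non-terminal
share a common prefix on the right-hand side.

Productions for X:
  X → f P num
  X → g g
  X → P
  X → f

Found common prefix 'f' in productions for X

Answer: Yes, X has productions with common prefix 'f'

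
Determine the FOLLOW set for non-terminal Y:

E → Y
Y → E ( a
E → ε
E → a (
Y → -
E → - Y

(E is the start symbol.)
{ $, '(' }

To compute FOLLOW(Y), find every occurrence of Y on a right-hand side N → α Y β: add FIRST(β) \ {ε}, and if β is empty or nullable also add FOLLOW(N). Iterate to a fixed point.

In E → Y: Y is at the end, add FOLLOW(E)
In E → - Y: Y is at the end, add FOLLOW(E)

The FOLLOW sets referred to above (computed the same way, to a fixed point):
  FOLLOW(E) = { $, '(' }

Taking the union: FOLLOW(Y) = { $, '(' }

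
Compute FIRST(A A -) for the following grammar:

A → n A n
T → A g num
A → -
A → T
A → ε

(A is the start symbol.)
FIRST sets of the non-terminals involved (from the grammar, by fixed-point iteration):
  FIRST(A) = { '-', 'g', 'n', ε }

To compute FIRST(A A -), process the symbols left to right:
Symbol A is a non-terminal. Add FIRST(A) \ {ε} = { '-', 'g', 'n' }
A is nullable (ε ∈ FIRST(A)), continue to the next symbol.
Symbol A is a non-terminal. Add FIRST(A) \ {ε} = { '-', 'g', 'n' }
A is nullable (ε ∈ FIRST(A)), continue to the next symbol.
Symbol - is a terminal. Add '-' and stop.
FIRST(A A -) = { '-', 'g', 'n' }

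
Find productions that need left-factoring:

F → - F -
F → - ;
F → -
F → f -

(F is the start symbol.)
Left-factoring is needed when two productions for the same non-terminal
share a common prefix on the right-hand side.

Productions for F:
  F → - F -
  F → - ;
  F → -
  F → f -

Found common prefix '-' in productions for F

Answer: Yes, F has productions with common prefix '-'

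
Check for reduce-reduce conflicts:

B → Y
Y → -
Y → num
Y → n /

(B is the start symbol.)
No reduce-reduce conflicts

A reduce-reduce conflict occurs when an LR(0) state has two complete items [A → α .] and [B → β .] — both call for a reduction, and with no lookahead the parser cannot choose between them.

Augment with B' → B and build the canonical LR(0) collection (I0 = CLOSURE({[B' → . B]}), then GOTO on every symbol after a dot until no new states appear). It has 7 states:
  I0: { [B → . Y], [B' → . B], [Y → . -], [Y → . n /], [Y → . num] }  — shift
  I1: { [Y → - .] }  — reduce
  I2: { [B' → B .] }  — accept
  I3: { [B → Y .] }  — reduce
  I4: { [Y → n . /] }  — shift
  I5: { [Y → num .] }  — reduce
  I6: { [Y → n / .] }  — reduce

No state contains more than one complete item.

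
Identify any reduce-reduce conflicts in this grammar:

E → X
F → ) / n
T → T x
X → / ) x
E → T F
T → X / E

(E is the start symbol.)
No reduce-reduce conflicts

A reduce-reduce conflict occurs when an LR(0) state has two complete items [A → α .] and [B → β .] — both call for a reduction, and with no lookahead the parser cannot choose between them.

Augment with E' → E and build the canonical LR(0) collection (I0 = CLOSURE({[E' → . E]}), then GOTO on every symbol after a dot until no new states appear). It has 14 states:
  I0: { [E → . T F], [E → . X], [E' → . E], [T → . T x], [T → . X / E], [X → . / ) x] }  — shift
  I1: { [X → / . ) x] }  — shift
  I2: { [E' → E .] }  — accept
  I3: { [E → T . F], [F → . ) / n], [T → T . x] }  — shift
  I4: { [E → X .], [T → X . / E] }  — shift, reduce
  I5: { [E → . T F], [E → . X], [T → . T x], [T → . X / E], [T → X / . E], [X → . / ) x] }  — shift
  I6: { [T → X / E .] }  — reduce
  I7: { [F → ) . / n] }  — shift
  I8: { [E → T F .] }  — reduce
  I9: { [T → T x .] }  — reduce
  I10: { [F → ) / . n] }  — shift
  I11: { [F → ) / n .] }  — reduce
  I12: { [X → / ) . x] }  — shift
  I13: { [X → / ) x .] }  — reduce

No state contains more than one complete item.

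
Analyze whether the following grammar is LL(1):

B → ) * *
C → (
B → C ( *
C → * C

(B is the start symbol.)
A grammar is LL(1) if for each non-terminal N with multiple productions, the predict sets of those productions are pairwise disjoint, where PREDICT(N → α) = (FIRST(α) \ {ε}) ∪ (FOLLOW(N) if α ⇒* ε).

Relevant sets:
  FIRST(C) = { '(', '*' }

For B:
  PREDICT(B → ')' '*' '*') = { ')' }
  PREDICT(B → C '(' '*') = { '(', '*' }
For C:
  PREDICT(C → '(') = { '(' }
  PREDICT(C → '*' C) = { '*' }

All predict sets are disjoint. The grammar IS LL(1).

Answer: Yes, the grammar is LL(1).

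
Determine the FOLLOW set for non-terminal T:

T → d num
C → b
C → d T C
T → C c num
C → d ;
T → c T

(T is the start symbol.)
{ $, 'b', 'd' }

To compute FOLLOW(T), find every occurrence of T on a right-hand side N → α T β: add FIRST(β) \ {ε}, and if β is empty or nullable also add FOLLOW(N). Iterate to a fixed point.

T is the start symbol, so $ ∈ FOLLOW(T).
In C → d T C: T is followed by C, add FIRST(C) \ {ε} = { 'b', 'd' }
In T → c T: T is at the end; this adds FOLLOW(T) to itself — nothing new

Taking the union: FOLLOW(T) = { $, 'b', 'd' }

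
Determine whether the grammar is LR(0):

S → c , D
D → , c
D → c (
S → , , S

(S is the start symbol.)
A grammar is LR(0) if no state in the canonical LR(0) collection has:
  - both a shift item (dot before a terminal) and a complete item (shift-reduce conflict), or
  - two or more complete items (reduce-reduce conflict; the accept item [S' → S .] counts as a complete item here).

Augment with S' → S and build the canonical LR(0) collection (I0 = CLOSURE({[S' → . S]}), then GOTO on every symbol after a dot until no new states appear). It has 12 states:
  I0: { [S → . , , S], [S → . c , D], [S' → . S] }  — shift
  I1: { [S → , . , S] }  — shift
  I2: { [S' → S .] }  — accept
  I3: { [S → c . , D] }  — shift
  I4: { [D → . , c], [D → . c (], [S → c , . D] }  — shift
  I5: { [D → , . c] }  — shift
  I6: { [S → c , D .] }  — reduce
  I7: { [D → c . (] }  — shift
  I8: { [D → c ( .] }  — reduce
  I9: { [D → , c .] }  — reduce
  I10: { [S → , , . S], [S → . , , S], [S → . c , D] }  — shift
  I11: { [S → , , S .] }  — reduce

Every state is either a pure shift/goto state or contains exactly one complete item and nothing to shift — no conflicts. The grammar is LR(0).

Answer: Yes, the grammar is LR(0)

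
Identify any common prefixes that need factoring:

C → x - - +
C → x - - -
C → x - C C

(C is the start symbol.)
Yes, C has productions with common prefix 'x -'

Left-factoring is needed when two productions for the same non-terminal
share a common prefix on the right-hand side.

Productions for C:
  C → x - - +
  C → x - - -
  C → x - C C

Found common prefix 'x -' in productions for C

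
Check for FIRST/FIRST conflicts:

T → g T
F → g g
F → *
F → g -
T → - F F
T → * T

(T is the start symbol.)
Yes. F → g g / F → g '-' on { 'g' }

Productions for T:
  T → g T: FIRST = { 'g' }
  T → - F F: FIRST = { '-' }
  T → * T: FIRST = { '*' }
Productions for F:
  F → g g: FIRST = { 'g' }
  F → *: FIRST = { '*' }
  F → g -: FIRST = { 'g' }

Conflict for F: F → g g and F → g -
  Overlap: { 'g' }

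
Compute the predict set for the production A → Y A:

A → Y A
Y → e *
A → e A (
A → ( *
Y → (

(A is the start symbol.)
{ '(', 'e' }

PREDICT(A → Y A) = (FIRST(RHS) \ {ε}) ∪ (FOLLOW(A) if ε ∈ FIRST(RHS), i.e. RHS ⇒* ε)
FIRST(Y) = { '(', 'e' }
FIRST(Y A) = { '(', 'e' }
ε ∉ FIRST(Y A), so FOLLOW(A) is not added.
PREDICT(A → Y A) = { '(', 'e' }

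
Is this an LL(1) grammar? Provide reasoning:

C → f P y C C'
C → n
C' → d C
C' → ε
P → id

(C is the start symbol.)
A grammar is LL(1) if for each non-terminal N with multiple productions, the predict sets of those productions are pairwise disjoint, where PREDICT(N → α) = (FIRST(α) \ {ε}) ∪ (FOLLOW(N) if α ⇒* ε).

Relevant sets:
  FOLLOW(C') = { $, 'd' }

For C:
  PREDICT(C → f P y C C') = { 'f' }
  PREDICT(C → n) = { 'n' }
For C':
  PREDICT(C' → d C) = { 'd' }
  PREDICT(C' → ε) = { $, 'd' }
P has a single production, so nothing to check there.

Conflict found: Predict set conflict for C': { 'd' }
The grammar is NOT LL(1).

Answer: No. Predict set conflict for C': { 'd' }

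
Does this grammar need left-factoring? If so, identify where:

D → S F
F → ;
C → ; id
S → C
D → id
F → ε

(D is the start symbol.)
Left-factoring is needed when two productions for the same non-terminal
share a common prefix on the right-hand side.

Productions for D:
  D → S F
  D → id
Productions for F:
  F → ;
  F → ε

No common prefixes found.

Answer: No, left-factoring is not needed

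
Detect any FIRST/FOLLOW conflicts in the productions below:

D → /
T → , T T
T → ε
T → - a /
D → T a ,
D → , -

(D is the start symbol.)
A FIRST/FOLLOW conflict occurs when a non-terminal N has a nullable alternative N → β (β ⇒* ε) and another alternative N → α with FIRST(α) ∩ FOLLOW(N) ≠ ∅: on such a lookahead the parser cannot decide between expanding α and letting N vanish via β.

Nullable non-terminals: T.

T: nullable alternative(s) T → ε; FOLLOW(T) = { ',', '-', 'a' }
  T → , T T: FIRST \ {ε} = { ',' } — overlaps FOLLOW(T) on { ',' }: CONFLICT
  T → ε: FIRST \ {ε} = { } — this is the only nullable alternative, skip
  T → - a /: FIRST \ {ε} = { '-' } — overlaps FOLLOW(T) on { '-' }: CONFLICT

D has no nullable alternative, so no FIRST/FOLLOW check is needed there.

So the grammar has 2 FIRST/FOLLOW conflicts (marked CONFLICT above).

Answer: Yes. T → ',' T T with FOLLOW(T) on { ',' }; T → '-' a '/' with FOLLOW(T) on { '-' }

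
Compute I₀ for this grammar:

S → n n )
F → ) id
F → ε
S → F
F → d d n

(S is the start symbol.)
First, augment the grammar with S' → S
I₀ = CLOSURE({ [S' → . S] }):
  [S' → . S] has the dot before S: add [S → . n n )], [S → . F]
  [S → . F] has the dot before F: add [F → . ) id], [F → .], [F → . d d n]
No further items can be added.

I₀ = { [F → . ) id], [F → . d d n], [F → .], [S → . F], [S → . n n )], [S' → . S] }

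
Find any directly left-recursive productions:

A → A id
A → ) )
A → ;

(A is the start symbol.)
A → A id: LEFT RECURSIVE (starts with A)
A → ) ): starts with ')'
A → ;: starts with ';'

The grammar has direct left recursion on: A.

Answer: Yes, A is left-recursive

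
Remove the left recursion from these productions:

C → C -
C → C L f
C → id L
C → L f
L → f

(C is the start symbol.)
C → id L C'
C → L f C'
C' → - C'
C' → L f C'
C' → ε
L → f

C is directly left-recursive. The standard transformation for
  A → A α₁ | ... | A α_m | β₁ | ... | β_n
is
  A  → β₁ A' | ... | β_n A'
  A' → α₁ A' | ... | α_m A' | ε

C → id L becomes C → id L C'
C → L f becomes C → L f C'
C → C - becomes C' → - C'
C → C L f becomes C' → L f C'
Add C' → ε

Productions for other non-terminals are unchanged:
  L → f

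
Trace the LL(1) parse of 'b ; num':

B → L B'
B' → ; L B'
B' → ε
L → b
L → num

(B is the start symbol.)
LL(1) parsing maintains a stack (initially the start symbol over $) and the input. At each step: if the stack top is a terminal, match it against the current input token; if it is a non-terminal N, replace it with the RHS of M[N, lookahead] (the unique production whose predict set contains the lookahead).

Stack is shown with the top on the left.

Stack     Input      Action
---------------------------
B $       b ; num $  output B → L B'
L B' $    b ; num $  output L → b
b B' $    b ; num $  match 'b'
B' $      ; num $    output B' → ; L B'
; L B' $  ; num $    match ';'
L B' $    num $      output L → num
num B' $  num $      match 'num'
B' $      $          output B' → ε
$         $          accept

The string is accepted.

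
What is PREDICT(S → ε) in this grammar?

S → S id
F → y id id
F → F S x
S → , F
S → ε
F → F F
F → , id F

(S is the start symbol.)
{ $, 'id', 'x' }

PREDICT(S → ε) = (FIRST(RHS) \ {ε}) ∪ (FOLLOW(S) if ε ∈ FIRST(RHS), i.e. RHS ⇒* ε)
The right-hand side is ε (FIRST(ε) = { ε }), so the predict set is FOLLOW(S) = { $, 'id', 'x' }
PREDICT(S → ε) = { $, 'id', 'x' }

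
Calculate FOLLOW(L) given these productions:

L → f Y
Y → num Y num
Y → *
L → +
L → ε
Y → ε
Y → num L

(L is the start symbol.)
To compute FOLLOW(L), find every occurrence of L on a right-hand side N → α L β: add FIRST(β) \ {ε}, and if β is empty or nullable also add FOLLOW(N). Iterate to a fixed point.

L is the start symbol, so $ ∈ FOLLOW(L).
In Y → num L: L is at the end, add FOLLOW(Y)

The FOLLOW sets referred to above (computed the same way, to a fixed point):
  FOLLOW(Y) = { $, 'num' }

Taking the union: FOLLOW(L) = { $, 'num' }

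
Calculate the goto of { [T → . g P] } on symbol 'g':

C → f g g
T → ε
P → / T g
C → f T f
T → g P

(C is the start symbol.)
GOTO(I, 'g') = CLOSURE({ [A → αX.β] : [A → α.Xβ] ∈ I, X = 'g' })

Items with dot before 'g', with the dot advanced:
  [T → . g P] → [T → g . P]
Closure of the advanced items:
  [T → g . P] has the dot before P: add [P → . / T g]

GOTO = { [P → . / T g], [T → g . P] }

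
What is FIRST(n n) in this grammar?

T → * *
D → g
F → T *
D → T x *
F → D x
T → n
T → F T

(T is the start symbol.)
{ 'n' }

To compute FIRST(n n), process the symbols left to right:
Symbol n is a terminal. Add 'n' and stop.
FIRST(n n) = { 'n' }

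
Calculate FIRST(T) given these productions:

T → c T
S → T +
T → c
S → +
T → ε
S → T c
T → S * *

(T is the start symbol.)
{ '+', 'c', ε }

To compute FIRST(T), examine every production with T on the left-hand side, reading each right-hand side left to right until a non-nullable symbol is reached.

FIRST sets of the other non-terminals involved (by the same procedure, iterated to a fixed point):
  FIRST(S) = { '+', 'c' }

From T → c T:
  - c is a terminal: add 'c' and stop
From T → c:
  - c is a terminal: add 'c' and stop
From T → ε:
  - ε-production, so ε ∈ FIRST(T)
From T → S * *:
  - S is a non-terminal: add FIRST(S) \ {ε} = { '+', 'c' }
    S is not nullable, so stop

Collecting: FIRST(T) = { '+', 'c', ε }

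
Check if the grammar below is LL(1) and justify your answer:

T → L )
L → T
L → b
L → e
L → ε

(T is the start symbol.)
A grammar is LL(1) if for each non-terminal N with multiple productions, the predict sets of those productions are pairwise disjoint, where PREDICT(N → α) = (FIRST(α) \ {ε}) ∪ (FOLLOW(N) if α ⇒* ε).

Relevant sets:
  FIRST(T) = { ')', 'b', 'e' }
  FOLLOW(L) = { ')' }

For L:
  PREDICT(L → T) = { ')', 'b', 'e' }
  PREDICT(L → b) = { 'b' }
  PREDICT(L → e) = { 'e' }
  PREDICT(L → ε) = { ')' }
T has a single production, so nothing to check there.

Conflict found: Predict set conflict for L: { 'b' }
The grammar is NOT LL(1).

Answer: No. Predict set conflict for L: { 'b' }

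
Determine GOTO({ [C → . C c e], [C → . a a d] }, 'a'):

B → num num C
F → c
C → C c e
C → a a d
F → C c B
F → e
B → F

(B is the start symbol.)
{ [C → a . a d] }

GOTO(I, 'a') = CLOSURE({ [A → αX.β] : [A → α.Xβ] ∈ I, X = 'a' })

Items with dot before 'a', with the dot advanced:
  [C → . a a d] → [C → a . a d]
Closure adds nothing (no advanced item has the dot before a non-terminal).

GOTO = { [C → a . a d] }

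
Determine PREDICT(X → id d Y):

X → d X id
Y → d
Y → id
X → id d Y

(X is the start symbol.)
PREDICT(X → id d Y) = (FIRST(RHS) \ {ε}) ∪ (FOLLOW(X) if ε ∈ FIRST(RHS), i.e. RHS ⇒* ε)
FIRST(id d Y) = { 'id' }
ε ∉ FIRST(id d Y), so FOLLOW(X) is not added.
PREDICT(X → id d Y) = { 'id' }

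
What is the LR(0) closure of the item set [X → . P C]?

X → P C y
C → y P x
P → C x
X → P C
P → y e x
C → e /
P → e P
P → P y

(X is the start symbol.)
To compute CLOSURE, for each item [A → α.Bβ] where B is a non-terminal, add [B → .γ] for all productions B → γ; repeat for the newly added items until nothing changes.

Start with: [X → . P C]
  [X → . P C] has the dot before P: add [P → . C x], [P → . y e x], [P → . e P], [P → . P y]
  [P → . C x] has the dot before C: add [C → . y P x], [C → . e /]
No further items can be added.

CLOSURE = { [C → . e /], [C → . y P x], [P → . C x], [P → . P y], [P → . e P], [P → . y e x], [X → . P C] }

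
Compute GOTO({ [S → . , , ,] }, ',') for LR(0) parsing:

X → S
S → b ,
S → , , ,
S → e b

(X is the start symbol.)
GOTO(I, ',') = CLOSURE({ [A → αX.β] : [A → α.Xβ] ∈ I, X = ',' })

Items with dot before ',', with the dot advanced:
  [S → . , , ,] → [S → , . , ,]
Closure adds nothing (no advanced item has the dot before a non-terminal).

GOTO = { [S → , . , ,] }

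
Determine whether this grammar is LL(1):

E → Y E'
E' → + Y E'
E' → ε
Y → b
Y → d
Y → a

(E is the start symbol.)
Yes, the grammar is LL(1).

A grammar is LL(1) if for each non-terminal N with multiple productions, the predict sets of those productions are pairwise disjoint, where PREDICT(N → α) = (FIRST(α) \ {ε}) ∪ (FOLLOW(N) if α ⇒* ε).

Relevant sets:
  FOLLOW(E') = { $ }

For E':
  PREDICT(E' → '+' Y E') = { '+' }
  PREDICT(E' → ε) = { $ }
For Y:
  PREDICT(Y → b) = { 'b' }
  PREDICT(Y → d) = { 'd' }
  PREDICT(Y → a) = { 'a' }
E has a single production, so nothing to check there.

All predict sets are disjoint. The grammar IS LL(1).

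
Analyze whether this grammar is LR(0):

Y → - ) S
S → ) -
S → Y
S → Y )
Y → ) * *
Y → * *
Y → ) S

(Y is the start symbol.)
A grammar is LR(0) if no state in the canonical LR(0) collection has:
  - both a shift item (dot before a terminal) and a complete item (shift-reduce conflict), or
  - two or more complete items (reduce-reduce conflict; the accept item [Y' → Y .] counts as a complete item here).

Augment with Y' → Y and build the canonical LR(0) collection (I0 = CLOSURE({[Y' → . Y]}), then GOTO on every symbol after a dot until no new states appear). It has 15 states:
  I0: { [Y → . ) * *], [Y → . ) S], [Y → . * *], [Y → . - ) S], [Y' → . Y] }  — shift
  I1: { [S → . ) -], [S → . Y )], [S → . Y], [Y → ) . * *], [Y → ) . S], [Y → . ) * *], [Y → . ) S], [Y → . * *], [Y → . - ) S] }  — shift
  I2: { [Y → * . *] }  — shift
  I3: { [Y → - . ) S] }  — shift
  I4: { [Y' → Y .] }  — accept
  I5: { [S → . ) -], [S → . Y )], [S → . Y], [Y → - ) . S], [Y → . ) * *], [Y → . ) S], [Y → . * *], [Y → . - ) S] }  — shift
  I6: { [S → ) . -], [S → . ) -], [S → . Y )], [S → . Y], [Y → ) . * *], [Y → ) . S], [Y → . ) * *], [Y → . ) S], [Y → . * *], [Y → . - ) S] }  — shift
  I7: { [Y → - ) S .] }  — reduce
  I8: { [S → Y . )], [S → Y .] }  — shift, reduce
  I9: { [S → Y ) .] }  — reduce
  I10: { [Y → ) * . *], [Y → * . *] }  — shift
  I11: { [S → ) - .], [Y → - . ) S] }  — shift, reduce
  I12: { [Y → ) S .] }  — reduce
  I13: { [Y → ) * * .], [Y → * * .] }  — 2 reduces
  I14: { [Y → * * .] }  — reduce

Conflict in state I8:
  Shift-reduce conflict between [S → Y .] and [S → Y . )]
So the grammar is NOT LR(0).

Answer: No. Shift-reduce conflict between [S → Y .] and [S → Y . )]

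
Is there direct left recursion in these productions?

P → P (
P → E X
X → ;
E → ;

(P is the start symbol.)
Direct left recursion occurs when N → N α for some non-terminal N (the right-hand side begins with the left-hand side itself).

P → P (: LEFT RECURSIVE (starts with P)
P → E X: starts with E
X → ;: starts with ';'
E → ;: starts with ';'

The grammar has direct left recursion on: P.

Answer: Yes, P is left-recursive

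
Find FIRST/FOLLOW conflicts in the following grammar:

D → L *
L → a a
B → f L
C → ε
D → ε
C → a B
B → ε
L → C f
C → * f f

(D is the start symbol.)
Nullable non-terminals: B, C, D.
FIRST sets used below: FIRST(L) = { '*', 'a', 'f' }

B: nullable alternative(s) B → ε; FOLLOW(B) = { 'f' }
  B → f L: FIRST \ {ε} = { 'f' } — overlaps FOLLOW(B) on { 'f' }: CONFLICT
  B → ε: FIRST \ {ε} = { } — this is the only nullable alternative, skip

C: nullable alternative(s) C → ε; FOLLOW(C) = { 'f' }
  C → ε: FIRST \ {ε} = { } — this is the only nullable alternative, skip
  C → a B: FIRST \ {ε} = { 'a' } — disjoint from FOLLOW(C)
  C → * f f: FIRST \ {ε} = { '*' } — disjoint from FOLLOW(C)

D: nullable alternative(s) D → ε; FOLLOW(D) = { $ }
  D → L *: FIRST \ {ε} = { '*', 'a', 'f' } — disjoint from FOLLOW(D)
  D → ε: FIRST \ {ε} = { } — this is the only nullable alternative, skip

L has no nullable alternative, so no FIRST/FOLLOW check is needed there.

So the grammar has 1 FIRST/FOLLOW conflict (marked CONFLICT above).

Answer: Yes. B → f L with FOLLOW(B) on { 'f' }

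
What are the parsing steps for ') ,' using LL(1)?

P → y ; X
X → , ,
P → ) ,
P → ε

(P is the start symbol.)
LL(1) parsing maintains a stack (initially the start symbol over $) and the input. At each step: if the stack top is a terminal, match it against the current input token; if it is a non-terminal N, replace it with the RHS of M[N, lookahead] (the unique production whose predict set contains the lookahead).

Stack is shown with the top on the left.

Stack  Input  Action
--------------------
P $    ) , $  output P → ) ,
) , $  ) , $  match ')'
, $    , $    match ','
$      $      accept

The string is accepted.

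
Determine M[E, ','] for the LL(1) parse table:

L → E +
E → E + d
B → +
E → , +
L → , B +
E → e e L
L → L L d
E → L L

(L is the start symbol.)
To find M[E, ','], we find productions for E where ',' is in the predict set (PREDICT(N → α) = (FIRST(α) \ {ε}) ∪ (FOLLOW(N) if α ⇒* ε)).

Relevant sets:
  FIRST(E) = { ',', 'e' }
  FIRST(L) = { ',', 'e' }

E → E + d: PREDICT = { ',', 'e' }
  ',' is in predict set, so this production goes in M[E, ',']
E → , +: PREDICT = { ',' }
  ',' is in predict set, so this production goes in M[E, ',']
E → e e L: PREDICT = { 'e' }
E → L L: PREDICT = { ',', 'e' }
  ',' is in predict set, so this production goes in M[E, ',']

M[E, ','] = E → E + d, E → , +, E → L L  (a multiply-defined cell — the grammar is not LL(1))

Answer: E → E + d, E → , +, E → L L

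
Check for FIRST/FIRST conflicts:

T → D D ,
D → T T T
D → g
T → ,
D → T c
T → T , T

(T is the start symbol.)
Yes. T → D D ',' / T → ',' on { ',' }; T → D D ',' / T → T ',' T on { ',', 'g' }; T → ',' / T → T ',' T on { ',' }; D → T T T / D → g on { 'g' }; D → T T T / D → T c on { ',', 'g' }; D → g / D → T c on { 'g' }

A FIRST/FIRST conflict occurs when two productions N → α and N → β for the same non-terminal have FIRST(α) ∩ FIRST(β) ≠ ∅ (with ε ∈ FIRST of a nullable right-hand side, so two nullable alternatives also conflict).

FIRST sets of the non-terminals at (or reachable through a nullable prefix from) the front of some alternative:
  FIRST(D) = { ',', 'g' }
  FIRST(T) = { ',', 'g' }

Productions for T:
  T → D D ,: FIRST = { ',', 'g' }
  T → ,: FIRST = { ',' }
  T → T , T: FIRST = { ',', 'g' }
Productions for D:
  D → T T T: FIRST = { ',', 'g' }
  D → g: FIRST = { 'g' }
  D → T c: FIRST = { ',', 'g' }

Conflict for T: T → D D , and T → ,
  Overlap: { ',' }
Conflict for T: T → D D , and T → T , T
  Overlap: { ',', 'g' }
Conflict for T: T → , and T → T , T
  Overlap: { ',' }
Conflict for D: D → T T T and D → g
  Overlap: { 'g' }
Conflict for D: D → T T T and D → T c
  Overlap: { ',', 'g' }
Conflict for D: D → g and D → T c
  Overlap: { 'g' }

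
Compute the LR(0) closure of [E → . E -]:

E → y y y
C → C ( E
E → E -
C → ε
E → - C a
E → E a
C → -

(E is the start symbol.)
Start with: [E → . E -]
  [E → . E -] has the dot before E: add [E → . y y y], [E → . - C a], [E → . E a]
No further items can be added.

CLOSURE = { [E → . - C a], [E → . E -], [E → . E a], [E → . y y y] }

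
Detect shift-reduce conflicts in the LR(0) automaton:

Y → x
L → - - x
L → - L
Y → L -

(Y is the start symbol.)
Augment with Y' → Y and build the canonical LR(0) collection (I0 = CLOSURE({[Y' → . Y]}), then GOTO on every symbol after a dot until no new states appear). It has 9 states:
  I0: { [L → . - - x], [L → . - L], [Y → . L -], [Y → . x], [Y' → . Y] }  — shift
  I1: { [L → - . - x], [L → - . L], [L → . - - x], [L → . - L] }  — shift
  I2: { [Y → L . -] }  — shift
  I3: { [Y' → Y .] }  — accept
  I4: { [Y → x .] }  — reduce
  I5: { [Y → L - .] }  — reduce
  I6: { [L → - - . x], [L → - . - x], [L → - . L], [L → . - - x], [L → . - L] }  — shift
  I7: { [L → - L .] }  — reduce
  I8: { [L → - - x .] }  — reduce

No state contains both a complete item and a shift item.

Answer: No shift-reduce conflicts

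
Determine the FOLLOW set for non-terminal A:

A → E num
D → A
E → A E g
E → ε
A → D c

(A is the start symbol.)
A is the start symbol, so $ ∈ FOLLOW(A).
In D → A: A is at the end, add FOLLOW(D)
In E → A E g: A is followed by E g, add FIRST(E g) \ {ε} = { 'g', 'num' }

The FOLLOW sets referred to above (computed the same way, to a fixed point):
  FOLLOW(D) = { 'c' }

Taking the union: FOLLOW(A) = { $, 'c', 'g', 'num' }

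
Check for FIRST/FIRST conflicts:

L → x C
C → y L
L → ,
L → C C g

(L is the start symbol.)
A FIRST/FIRST conflict occurs when two productions N → α and N → β for the same non-terminal have FIRST(α) ∩ FIRST(β) ≠ ∅ (with ε ∈ FIRST of a nullable right-hand side, so two nullable alternatives also conflict).

FIRST sets of the non-terminals at (or reachable through a nullable prefix from) the front of some alternative:
  FIRST(C) = { 'y' }

Productions for L:
  L → x C: FIRST = { 'x' }
  L → ,: FIRST = { ',' }
  L → C C g: FIRST = { 'y' }
C has only one production, so no FIRST/FIRST conflict is possible there.

All alternatives of each non-terminal have pairwise disjoint FIRST sets.

Answer: No FIRST/FIRST conflicts.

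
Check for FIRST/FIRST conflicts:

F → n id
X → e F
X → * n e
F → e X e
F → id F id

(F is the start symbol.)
No FIRST/FIRST conflicts.

Productions for F:
  F → n id: FIRST = { 'n' }
  F → e X e: FIRST = { 'e' }
  F → id F id: FIRST = { 'id' }
Productions for X:
  X → e F: FIRST = { 'e' }
  X → * n e: FIRST = { '*' }

All alternatives of each non-terminal have pairwise disjoint FIRST sets.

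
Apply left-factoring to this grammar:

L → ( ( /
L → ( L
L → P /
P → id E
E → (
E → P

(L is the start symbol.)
Left-factoring transforms A → αβ₁ | αβ₂ into A → αA' and A' → β₁ | β₂
(α is the longest common prefix among the alternatives). Repeat until
no nonterminal has two alternatives with a common prefix.

Round 1: L has alternatives sharing prefix '('. Introduce L': L → ( L'
  Add: L' → ( /
  Add: L' → L

No remaining common prefixes — done.

Resulting grammar:
L → ( L'
L' → ( /
L' → L
L → P /
P → id E
E → (
E → P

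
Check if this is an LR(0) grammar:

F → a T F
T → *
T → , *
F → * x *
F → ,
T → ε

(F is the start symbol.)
No. Shift-reduce conflict between [T → .] and [T → . *]

Augment with F' → F and build the canonical LR(0) collection (I0 = CLOSURE({[F' → . F]}), then GOTO on every symbol after a dot until no new states appear). It has 12 states:
  I0: { [F → . * x *], [F → . ,], [F → . a T F], [F' → . F] }  — shift
  I1: { [F → * . x *] }  — shift
  I2: { [F → , .] }  — reduce
  I3: { [F' → F .] }  — accept
  I4: { [F → a . T F], [T → . *], [T → . , *], [T → .] }  — shift, reduce
  I5: { [T → * .] }  — reduce
  I6: { [T → , . *] }  — shift
  I7: { [F → . * x *], [F → . ,], [F → . a T F], [F → a T . F] }  — shift
  I8: { [F → a T F .] }  — reduce
  I9: { [T → , * .] }  — reduce
  I10: { [F → * x . *] }  — shift
  I11: { [F → * x * .] }  — reduce

Conflict in state I4:
  Shift-reduce conflict between [T → .] and [T → . *]
So the grammar is NOT LR(0).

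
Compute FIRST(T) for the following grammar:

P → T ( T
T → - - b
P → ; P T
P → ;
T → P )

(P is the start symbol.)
{ '-', ';' }

FIRST sets of the other non-terminals involved (by the same procedure, iterated to a fixed point):
  FIRST(P) = { '-', ';' }

From T → - - b:
  - '-' is a terminal: add '-' and stop
From T → P ):
  - P is a non-terminal: add FIRST(P) \ {ε} = { '-', ';' }
    P is not nullable, so stop

Collecting: FIRST(T) = { '-', ';' }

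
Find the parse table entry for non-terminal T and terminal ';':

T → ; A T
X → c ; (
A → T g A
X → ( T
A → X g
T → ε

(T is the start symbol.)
To find M[T, ';'], we find productions for T where ';' is in the predict set (PREDICT(N → α) = (FIRST(α) \ {ε}) ∪ (FOLLOW(N) if α ⇒* ε)).

Relevant sets:
  FOLLOW(T) = { $, 'g' }

T → ; A T: PREDICT = { ';' }
  ';' is in predict set, so this production goes in M[T, ';']
T → ε: PREDICT = { $, 'g' }

M[T, ';'] = T → ; A T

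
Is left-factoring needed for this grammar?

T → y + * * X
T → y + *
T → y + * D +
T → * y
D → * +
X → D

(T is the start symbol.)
Yes, T has productions with common prefix 'y + *'

Left-factoring is needed when two productions for the same non-terminal
share a common prefix on the right-hand side.

Productions for T:
  T → y + * * X
  T → y + *
  T → y + * D +
  T → * y

Found common prefix 'y + *' in productions for T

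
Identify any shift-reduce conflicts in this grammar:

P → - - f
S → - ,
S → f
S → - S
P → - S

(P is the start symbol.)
Augment with P' → P and build the canonical LR(0) collection (I0 = CLOSURE({[P' → . P]}), then GOTO on every symbol after a dot until no new states appear). It has 10 states:
  I0: { [P → . - - f], [P → . - S], [P' → . P] }  — shift
  I1: { [P → - . - f], [P → - . S], [S → . - ,], [S → . - S], [S → . f] }  — shift
  I2: { [P' → P .] }  — accept
  I3: { [P → - - . f], [S → - . ,], [S → - . S], [S → . - ,], [S → . - S], [S → . f] }  — shift
  I4: { [P → - S .] }  — reduce
  I5: { [S → f .] }  — reduce
  I6: { [S → - , .] }  — reduce
  I7: { [S → - . ,], [S → - . S], [S → . - ,], [S → . - S], [S → . f] }  — shift
  I8: { [S → - S .] }  — reduce
  I9: { [P → - - f .], [S → f .] }  — 2 reduces

No state contains both a complete item and a shift item.

Answer: No shift-reduce conflicts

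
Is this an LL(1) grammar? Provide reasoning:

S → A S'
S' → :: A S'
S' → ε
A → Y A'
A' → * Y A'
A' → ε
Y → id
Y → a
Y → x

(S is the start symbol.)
Relevant sets:
  FOLLOW(S') = { $ }
  FOLLOW(A') = { $, '::' }

For S':
  PREDICT(S' → :: A S') = { '::' }
  PREDICT(S' → ε) = { $ }
For A':
  PREDICT(A' → '*' Y A') = { '*' }
  PREDICT(A' → ε) = { $, '::' }
For Y:
  PREDICT(Y → id) = { 'id' }
  PREDICT(Y → a) = { 'a' }
  PREDICT(Y → x) = { 'x' }
S, A have a single production, so nothing to check there.

All predict sets are disjoint. The grammar IS LL(1).

Answer: Yes, the grammar is LL(1).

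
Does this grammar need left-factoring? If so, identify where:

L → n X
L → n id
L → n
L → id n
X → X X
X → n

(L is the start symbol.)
Yes, L has productions with common prefix 'n'

Left-factoring is needed when two productions for the same non-terminal
share a common prefix on the right-hand side.

Productions for L:
  L → n X
  L → n id
  L → n
  L → id n
Productions for X:
  X → X X
  X → n

Found common prefix 'n' in productions for L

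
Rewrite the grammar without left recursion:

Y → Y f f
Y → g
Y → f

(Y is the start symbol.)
Y → g Y'
Y → f Y'
Y' → f f Y'
Y' → ε

Y is directly left-recursive. The standard transformation for
  A → A α₁ | ... | A α_m | β₁ | ... | β_n
is
  A  → β₁ A' | ... | β_n A'
  A' → α₁ A' | ... | α_m A' | ε

Y → g becomes Y → g Y'
Y → f becomes Y → f Y'
Y → Y f f becomes Y' → f f Y'
Add Y' → ε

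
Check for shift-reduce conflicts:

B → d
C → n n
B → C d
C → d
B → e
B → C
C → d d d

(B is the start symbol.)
Yes — I2: [B → C .] vs [B → C . d]; I3: [B → d .] vs [C → d . d d]

A shift-reduce conflict occurs when an LR(0) state has both:
  - a complete (reduce) item [A → α .] (dot at the end), and
  - a shift item [B → β . c γ] (dot before a terminal).

Augment with B' → B and build the canonical LR(0) collection (I0 = CLOSURE({[B' → . B]}), then GOTO on every symbol after a dot until no new states appear). It has 10 states:
  I0: { [B → . C d], [B → . C], [B → . d], [B → . e], [B' → . B], [C → . d d d], [C → . d], [C → . n n] }  — shift
  I1: { [B' → B .] }  — accept
  I2: { [B → C . d], [B → C .] }  — shift, reduce
  I3: { [B → d .], [C → d . d d], [C → d .] }  — shift, 2 reduces
  I4: { [B → e .] }  — reduce
  I5: { [C → n . n] }  — shift
  I6: { [C → n n .] }  — reduce
  I7: { [C → d d . d] }  — shift
  I8: { [C → d d d .] }  — reduce
  I9: { [B → C d .] }  — reduce

I2 contains reduce item [B → C .] and shift item [B → C . d] — shift-reduce conflict.
I3 contains reduce items [B → d .], [C → d .] and shift item [C → d . d d] — shift-reduce conflict.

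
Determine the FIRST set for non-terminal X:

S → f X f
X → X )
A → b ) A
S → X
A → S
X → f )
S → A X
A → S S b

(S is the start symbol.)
From X → X ):
  - X is the symbol being defined: contributes nothing new
    X is not nullable, so stop
From X → f ):
  - f is a terminal: add 'f' and stop

Collecting: FIRST(X) = { 'f' }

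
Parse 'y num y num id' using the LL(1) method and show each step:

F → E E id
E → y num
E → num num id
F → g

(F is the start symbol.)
Stack is shown with the top on the left.

Stack         Input             Action
--------------------------------------
F $           y num y num id $  output F → E E id
E E id $      y num y num id $  output E → y num
y num E id $  y num y num id $  match 'y'
num E id $    num y num id $    match 'num'
E id $        y num id $        output E → y num
y num id $    y num id $        match 'y'
num id $      num id $          match 'num'
id $          id $              match 'id'
$             $                 accept

The string is accepted.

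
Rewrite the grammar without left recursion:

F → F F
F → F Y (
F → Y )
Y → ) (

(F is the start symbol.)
F is directly left-recursive. The standard transformation for
  A → A α₁ | ... | A α_m | β₁ | ... | β_n
is
  A  → β₁ A' | ... | β_n A'
  A' → α₁ A' | ... | α_m A' | ε

F → Y ) becomes F → Y ) F'
F → F F becomes F' → F F'
F → F Y ( becomes F' → Y ( F'
Add F' → ε

Productions for other non-terminals are unchanged:
  Y → ) (

Resulting grammar:
F → Y ) F'
F' → F F'
F' → Y ( F'
F' → ε
Y → ) (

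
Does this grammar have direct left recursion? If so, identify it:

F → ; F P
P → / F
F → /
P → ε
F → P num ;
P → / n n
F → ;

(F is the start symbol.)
No direct left recursion

F → ; F P: starts with ';'
P → / F: starts with '/'
F → /: starts with '/'
P → ε: starts with ε
F → P num ;: starts with P
P → / n n: starts with '/'
F → ;: starts with ';'

No direct left recursion found.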